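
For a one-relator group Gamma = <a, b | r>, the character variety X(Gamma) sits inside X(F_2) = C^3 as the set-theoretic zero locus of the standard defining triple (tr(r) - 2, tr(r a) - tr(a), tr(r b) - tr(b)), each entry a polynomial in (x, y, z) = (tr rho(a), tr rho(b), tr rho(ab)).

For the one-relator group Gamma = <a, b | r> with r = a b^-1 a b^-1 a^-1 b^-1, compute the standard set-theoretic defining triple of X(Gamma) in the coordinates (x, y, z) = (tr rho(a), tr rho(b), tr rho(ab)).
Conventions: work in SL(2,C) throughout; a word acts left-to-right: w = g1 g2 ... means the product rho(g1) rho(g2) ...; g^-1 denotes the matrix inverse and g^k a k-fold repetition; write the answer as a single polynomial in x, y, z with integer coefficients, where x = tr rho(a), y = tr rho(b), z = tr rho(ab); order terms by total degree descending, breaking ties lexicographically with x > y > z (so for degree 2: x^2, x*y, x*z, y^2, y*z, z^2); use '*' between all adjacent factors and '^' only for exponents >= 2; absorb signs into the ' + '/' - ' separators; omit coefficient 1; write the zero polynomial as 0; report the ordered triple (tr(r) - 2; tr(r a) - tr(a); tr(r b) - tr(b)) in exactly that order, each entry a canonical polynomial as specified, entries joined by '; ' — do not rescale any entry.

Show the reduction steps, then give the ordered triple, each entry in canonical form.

x^2*y^2*z - x^3*y - 2*x*y*z^2 + x^2*z + z^3 + 2*x*y - 3*z - 2; x^3*y^2*z - x^4*y - 2*x^2*y*z^2 + x^3*z - x*y^2*z + x*z^3 + 3*x^2*y + y*z^2 - 3*x*z - x - y; x*y^2 - y*z - x - y

tr(a b^-1) = tr(a) tr(b) - tr(a b)  (eliminate b^-1) = x*y - z
tr(b^-1 a b^-1) = tr(a b^-1) tr(b) - tr(a)  (eliminate b^-1) = x*y^2 - y*z - x
tr(a^2 b) = tr(a) tr(b a) - tr(b)  (reduce the a square) = x*z - y
tr(a^2) = tr(a) tr(a) - tr(1)  (reduce the a square) = x^2 - 2
reduce: tr(b a^2 b) = tr(b) tr(a^2 b) - tr(a^2)  (reduce the b square) = x*y*z - x^2 - y^2 + 2
reduce: tr(b a b a) = tr(a b) tr(a b) - tr(1)  (split on a) = z^2 - 2
tr(b a b) = tr(b) tr(a b) - tr(a)  (reduce the b square) = y*z - x
tr(b a^2 b a) = tr(a) tr(b a b a) - tr(b a b)  (reduce the a square) = x*z^2 - y*z - x
so tr(a^2 b a^-1 b) = tr(b a^2 b) tr(a) - tr(b a^2 b a)  (eliminate a^-1) = x^2*y*z - x^3 - x*y^2 - x*z^2 + y*z + 3*x
reduce: tr(a b a^-1 b^-1 a) = tr(a^2 b a^-1) tr(b) - tr(a^2 b a^-1 b)  (eliminate b^-1) = -x^2*y*z + x^3 + x*y^2 + x*z^2 - 3*x
tr(b a b a b) = tr(b) tr(a b a b) - tr(a b a)  (reduce the b square) = y*z^2 - x*z - y
reduce: tr(b a b a b a) = tr(b a) tr(b a b a) - tr(b^-1 a^-1)  (split on b) = z^3 - 3*z
tr(a b a b a^-1 b) = tr(b a b a b) tr(a) - tr(b a b a b a)  (eliminate a^-1) = x*y*z^2 - x^2*z - z^3 - x*y + 3*z
tr(a b a^-1 b^-1 a b) = tr(a b a b a^-1) tr(b) - tr(a b a b a^-1 b)  (eliminate b^-1) = -x*y*z^2 + x^2*z + y^2*z + z^3 - 3*z
so tr(a^-1 b^-1 a b^-1 a b) = tr(a b a^-1 b^-1 a) tr(b) - tr(a b a^-1 b^-1 a b)  (eliminate b^-1) = -x^2*y^2*z + x^3*y + x*y^3 + 2*x*y*z^2 - x^2*z - y^2*z - z^3 - 3*x*y + 3*z
tr(a b^-1 a b^-1 a^-1 b^-1) = tr(a^-1 b^-1 a b^-1 a) tr(b) - tr(a^-1 b^-1 a b^-1 a b)  (eliminate b^-1) = x^2*y^2*z - x^3*y - 2*x*y*z^2 + x^2*z + z^3 + 2*x*y - 3*z
reduce: tr(a^3) = tr(a) tr(a^2) - tr(a) = x^3 - 3*x
tr(a^3 b) = tr(a) tr(a b a) - tr(a b) = x^2*z - x*y - z
so tr(a b^-1 a^2) = tr(a^3) tr(b) - tr(a^3 b) = x^3*y - x^2*z - 2*x*y + z
tr(a b^-1 a^2 b) = tr(a^2 b a) tr(b) - tr(a^2 b a b) = x^2*y*z - x*y^2 - x*z^2 + x
reduce: tr(b^-1 a^2 b^-1 a) = tr(a b^-1 a^2) tr(b) - tr(a b^-1 a^2 b) = x^3*y^2 - 2*x^2*y*z - x*y^2 + x*z^2 + y*z - x
tr(b^-1 a^2 b^-1 a b^-1) = tr(b^-1 a^2 b^-1 a) tr(b) - tr(b^-1 a^2 b^-1 a b) = x^3*y^3 - 2*x^2*y^2*z - x^3*y - x*y^3 + x*y*z^2 + x^2*z + y^2*z + x*y - z
tr(a^4) = tr(a) tr(a^3) - tr(a^2) = x^4 - 4*x^2 + 2
tr(a^4 b) = tr(a) tr(b a^3) - tr(b a^2) = x^3*z - x^2*y - 2*x*z + y
tr(a^3 b^-1 a) = tr(a^4) tr(b) - tr(a^4 b) = x^4*y - x^3*z - 3*x^2*y + 2*x*z + y
so tr(a b a^3 b) = tr(a) tr(a b a b a) - tr(a b a b) = x^2*z^2 - x*y*z - x^2 - z^2 + 2
reduce: tr(a^3 b^-1 a b) = tr(a b a^3) tr(b) - tr(a b a^3 b) = x^3*y*z - x^2*y^2 - x^2*z^2 - x*y*z + x^2 + y^2 + z^2 - 2
tr(a^2 b^-1 a b^-1 a) = tr(a^3 b^-1 a) tr(b) - tr(a^3 b^-1 a b) = x^4*y^2 - 2*x^3*y*z - 2*x^2*y^2 + x^2*z^2 + 3*x*y*z - x^2 - z^2 + 2
tr(a b a^2 b a) = tr(a) tr(b a^2 b a) - tr(b a^2 b) = x^2*z^2 - 2*x*y*z + y^2 - 2
so tr(a b a^2 b a b) = tr(a) tr(b a b a b a) - tr(b a b a b) = x*z^3 - y*z^2 - 2*x*z + y
so tr(a b^-1 a b a^2 b) = tr(a b a^2 b a) tr(b) - tr(a b a^2 b a b) = x^2*y*z^2 - 2*x*y^2*z - x*z^3 + y^3 + y*z^2 + 2*x*z - 3*y
tr(a^2 b^-1 a b^-1 a b) = tr(a b^-1 a b a^2) tr(b) - tr(a b^-1 a b a^2 b) = x^3*y^2*z - x^2*y^3 - 2*x^2*y*z^2 + x*y^2*z + x*z^3 + x^2*y - 2*x*z + y
tr(b^-1 a^2 b^-1 a b^-1 a) = tr(a^2 b^-1 a b^-1 a) tr(b) - tr(a^2 b^-1 a b^-1 a b) = x^4*y^3 - 3*x^3*y^2*z - x^2*y^3 + 3*x^2*y*z^2 + 2*x*y^2*z - x*z^3 - 2*x^2*y - y*z^2 + 2*x*z + y
reduce: tr(a b^-1 a b^-1 a^-1 b^-1 a) = tr(b^-1 a^2 b^-1 a b^-1) tr(a) - tr(b^-1 a^2 b^-1 a b^-1 a) = x^3*y^2*z - x^4*y - 2*x^2*y*z^2 + x^3*z - x*y^2*z + x*z^3 + 3*x^2*y + y*z^2 - 3*x*z - y
assemble the triple (tr(r) - 2; tr(r a) - x; tr(r b) - y)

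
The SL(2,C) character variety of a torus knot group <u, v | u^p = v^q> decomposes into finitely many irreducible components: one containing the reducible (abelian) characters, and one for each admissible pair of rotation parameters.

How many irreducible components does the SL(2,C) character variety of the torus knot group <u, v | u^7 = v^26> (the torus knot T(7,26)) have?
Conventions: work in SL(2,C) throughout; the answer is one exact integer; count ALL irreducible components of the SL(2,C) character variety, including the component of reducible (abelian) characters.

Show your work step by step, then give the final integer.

Gamma = < u, v | u^7 = v^26 > (torus knot T(7,26)); the central element u^7 = v^26 acts as +I or -I in any irreducible SL(2,C) representation.
On an irreducible component, tr(u) is locked at 2*cos(pi*alpha/7) for some alpha in 1..6, and tr(v) at 2*cos(pi*beta/26) for some beta in 1..25.
The two central values (-1)^alpha I and (-1)^beta I must be the same matrix, so alpha and beta share a parity.
Enumerate parity-matched pairs: 3*13 odd-odd plus 3*12 even-even gives 75.
Total: 75 irreducible-character components + 1 reducible (abelian) component = 76.

76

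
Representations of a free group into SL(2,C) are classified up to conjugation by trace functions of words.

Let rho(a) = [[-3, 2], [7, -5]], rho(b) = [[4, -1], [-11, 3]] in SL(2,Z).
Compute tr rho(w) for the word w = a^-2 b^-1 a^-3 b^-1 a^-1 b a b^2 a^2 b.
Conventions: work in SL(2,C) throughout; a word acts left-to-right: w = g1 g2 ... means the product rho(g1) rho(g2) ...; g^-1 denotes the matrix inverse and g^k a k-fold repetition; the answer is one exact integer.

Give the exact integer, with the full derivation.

rho(a^-1) = [[-5, -2], [-7, -3]]
... * rho(a^-1) = [[-5, -2], [-7, -3]]  ->  [[39, 16], [56, 23]]
... * rho(b^-1) = [[3, 1], [11, 4]]  ->  [[293, 103], [421, 148]]
... * rho(a^-1) = [[-5, -2], [-7, -3]]  ->  [[-2186, -895], [-3141, -1286]]
... * rho(a^-1) = [[-5, -2], [-7, -3]]  ->  [[17195, 7057], [24707, 10140]]
... * rho(a^-1) = [[-5, -2], [-7, -3]]  ->  [[-135374, -55561], [-194515, -79834]]
... * rho(b^-1) = [[3, 1], [11, 4]]  ->  [[-1017293, -357618], [-1461719, -513851]]
... * rho(a^-1) = [[-5, -2], [-7, -3]]  ->  [[7589791, 3107440], [10905552, 4464991]]
... * rho(b) = [[4, -1], [-11, 3]]  ->  [[-3822676, 1732529], [-5492693, 2489421]]
... * rho(a) = [[-3, 2], [7, -5]]  ->  [[23595731, -16307997], [33904026, -23432491]]
... * rho(b) = [[4, -1], [-11, 3]]  ->  [[273770891, -72519722], [393373505, -104201499]]
... * rho(b) = [[4, -1], [-11, 3]]  ->  [[1892800506, -491330057], [2719710509, -705978002]]
... * rho(a) = [[-3, 2], [7, -5]]  ->  [[-9117711917, 6242251297], [-13100977541, 8969311028]]
... * rho(a) = [[-3, 2], [7, -5]]  ->  [[71048894830, -49446680319], [102088109819, -71048510222]]
... * rho(b) = [[4, -1], [-11, 3]]  ->  [[828109062829, -219388935787], [1189886051718, -315233640485]]
tr = 828109062829 + -315233640485 = 512875422344

512875422344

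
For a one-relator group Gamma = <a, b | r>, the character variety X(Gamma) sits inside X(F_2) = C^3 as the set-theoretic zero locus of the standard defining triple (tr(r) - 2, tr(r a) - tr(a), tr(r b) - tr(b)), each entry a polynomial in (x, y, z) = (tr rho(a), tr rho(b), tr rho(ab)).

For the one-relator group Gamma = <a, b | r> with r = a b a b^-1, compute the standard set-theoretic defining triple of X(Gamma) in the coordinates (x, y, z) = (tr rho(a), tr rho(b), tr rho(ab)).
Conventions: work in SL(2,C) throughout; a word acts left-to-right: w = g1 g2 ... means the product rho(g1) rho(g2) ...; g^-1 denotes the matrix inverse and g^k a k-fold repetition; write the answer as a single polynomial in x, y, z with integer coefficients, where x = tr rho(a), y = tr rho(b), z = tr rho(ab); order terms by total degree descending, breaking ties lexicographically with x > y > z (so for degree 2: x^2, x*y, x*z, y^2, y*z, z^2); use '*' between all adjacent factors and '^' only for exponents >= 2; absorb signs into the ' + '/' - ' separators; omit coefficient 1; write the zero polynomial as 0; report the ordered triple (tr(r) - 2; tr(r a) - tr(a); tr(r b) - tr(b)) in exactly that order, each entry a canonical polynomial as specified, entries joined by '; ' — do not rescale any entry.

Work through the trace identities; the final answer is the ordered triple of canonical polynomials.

x*y*z - y^2 - z^2; x^2*y*z - x*y^2 - x*z^2; x*z - 2*y

trace(a b a) = trace(a)*trace(b a) - trace(b) = x*z - y
reduce: trace(a b a b) = trace(a b)*trace(a b) - trace(1) = z^2 - 2
so trace(a b a b^-1) = trace(a b a)*trace(b) - trace(a b a b) = x*y*z - y^2 - z^2 + 2
so trace(a^2 b a) = trace(a)*trace(b a^2) - trace(b a)   [square of a] = x^2*z - x*y - z
so trace(b a b) = trace(b)*trace(a b) - trace(a)   [square of b] = y*z - x
reduce: trace(a^2 b a b) = trace(a)*trace(b a b a) - trace(b a b)   [square of a] = x*z^2 - y*z - x
trace(a b a b^-1 a) = trace(a^2 b a)*trace(b) - trace(a^2 b a b)   [inverse elimination on b] = x^2*y*z - x*y^2 - x*z^2 + x
assemble the triple (trace(r) - 2; trace(r a) - x; trace(r b) - y)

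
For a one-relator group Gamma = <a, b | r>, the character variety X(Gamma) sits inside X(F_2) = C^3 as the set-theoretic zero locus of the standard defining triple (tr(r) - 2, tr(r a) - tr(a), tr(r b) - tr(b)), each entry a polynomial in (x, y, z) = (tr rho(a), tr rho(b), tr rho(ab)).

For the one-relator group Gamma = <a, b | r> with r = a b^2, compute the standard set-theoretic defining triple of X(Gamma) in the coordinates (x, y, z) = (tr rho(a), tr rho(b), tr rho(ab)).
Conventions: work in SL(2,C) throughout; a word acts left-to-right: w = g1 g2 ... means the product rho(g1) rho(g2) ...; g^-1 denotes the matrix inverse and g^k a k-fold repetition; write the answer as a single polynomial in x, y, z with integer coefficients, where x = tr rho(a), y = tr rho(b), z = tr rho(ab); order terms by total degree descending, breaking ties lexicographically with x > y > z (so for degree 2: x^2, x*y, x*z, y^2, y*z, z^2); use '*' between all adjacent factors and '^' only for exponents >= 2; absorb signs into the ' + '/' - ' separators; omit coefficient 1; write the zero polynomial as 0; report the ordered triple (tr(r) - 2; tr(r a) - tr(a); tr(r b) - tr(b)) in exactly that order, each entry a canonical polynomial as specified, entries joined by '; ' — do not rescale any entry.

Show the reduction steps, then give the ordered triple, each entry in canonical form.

y*z - x - 2; x*y*z - x^2 - y^2 - x + 2; y^2*z - x*y - y - z

and tr(a b^2) = tr(b) tr(a b) - tr(a)   [square of b] = y*z - x
and tr(a^2 b) = tr(a) tr(b a) - tr(b)  (reduce the a square) = x*z - y
next, tr(a^2) = tr(a) tr(a) - tr(1)  (reduce the a square) = x^2 - 2
tr(a b^2 a) = tr(b) tr(a^2 b) - tr(a^2)  (reduce the b square) = x*y*z - x^2 - y^2 + 2
next, tr(a b^3) = tr(b) tr(a b^2) - tr(a b) = y^2*z - x*y - z
assemble the triple (tr(r) - 2; tr(r a) - x; tr(r b) - y)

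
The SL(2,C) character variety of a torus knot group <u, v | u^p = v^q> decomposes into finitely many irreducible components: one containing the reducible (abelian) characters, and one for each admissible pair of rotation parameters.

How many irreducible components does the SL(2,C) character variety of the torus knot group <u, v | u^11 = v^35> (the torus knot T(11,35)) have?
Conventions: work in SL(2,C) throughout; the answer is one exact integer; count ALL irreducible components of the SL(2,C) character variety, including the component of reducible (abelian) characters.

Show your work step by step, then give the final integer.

For T(11,35): irreducibility forces the central element u^11 = v^35 to one of +I, -I.
So on each irreducible component the traces are pinned: tr(u) = 2*cos(pi*alpha/11) with 1 <= alpha <= 10, tr(v) = 2*cos(pi*beta/35) with 1 <= beta <= 34.
Consistency of u^11 = (-1)^alpha I with v^35 = (-1)^beta I forces alpha = beta (mod 2).
count pairs: odd alpha (5 choices) x odd beta (17), plus even alpha (5) x even beta (17): 5*17 + 5*17 = 170.
Total: 170 irreducible-character components + 1 reducible (abelian) component = 171.

171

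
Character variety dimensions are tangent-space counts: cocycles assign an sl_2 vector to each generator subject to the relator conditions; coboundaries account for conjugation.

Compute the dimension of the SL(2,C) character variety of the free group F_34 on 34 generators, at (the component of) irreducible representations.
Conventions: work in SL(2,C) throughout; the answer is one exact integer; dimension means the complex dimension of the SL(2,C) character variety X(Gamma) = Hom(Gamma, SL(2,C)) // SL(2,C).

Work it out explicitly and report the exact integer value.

99

Gamma = F_34 has 34 generators and no relators.
Z^1(Gamma, Ad rho) = (sl_2)^34: a cocycle is a free choice of one sl_2 vector per generator, so dim Z^1 = 3*34 = 102.
dim B^1 = 3: the coboundary map is injective because an irreducible image has centralizer 0 in sl_2.
dim X = dim H^1 = dim Z^1 - dim B^1 = 102 - 3 = 99.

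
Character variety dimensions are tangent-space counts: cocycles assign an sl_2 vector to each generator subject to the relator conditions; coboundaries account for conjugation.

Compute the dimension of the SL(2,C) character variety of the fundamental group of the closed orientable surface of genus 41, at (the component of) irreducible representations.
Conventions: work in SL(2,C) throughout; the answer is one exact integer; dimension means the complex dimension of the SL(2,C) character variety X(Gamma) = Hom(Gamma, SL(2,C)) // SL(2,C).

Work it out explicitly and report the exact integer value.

240

The genus-41 surface group: 2g = 82 generators, one relator prod [a_i, b_i].
Before the relator condition, cocycle space has dim 3*82 = 246.
d_2 is surjective at irreducible rho (its cokernel H^2 is dual to H^0 = 0), so dim Z^1 = 246 - 3 = 243.
As always at irreducible rho, dim B^1 = 3.
dim H^1 = 243 - 3 = 240 = dim X.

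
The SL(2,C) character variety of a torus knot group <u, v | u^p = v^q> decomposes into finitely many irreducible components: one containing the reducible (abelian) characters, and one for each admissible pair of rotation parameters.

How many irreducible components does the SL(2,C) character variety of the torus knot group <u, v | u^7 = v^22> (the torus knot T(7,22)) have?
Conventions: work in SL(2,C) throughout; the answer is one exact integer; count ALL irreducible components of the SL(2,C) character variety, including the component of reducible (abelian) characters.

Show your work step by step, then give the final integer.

Gamma = < u, v | u^7 = v^22 > (torus knot T(7,22)); the central element u^7 = v^22 acts as +I or -I in any irreducible SL(2,C) representation.
So on each irreducible component the traces are pinned: tr(u) = 2*cos(pi*alpha/7) with 1 <= alpha <= 6, tr(v) = 2*cos(pi*beta/22) with 1 <= beta <= 21.
The two central values (-1)^alpha I and (-1)^beta I must be the same matrix, so alpha and beta share a parity.
count pairs: odd alpha (3 choices) x odd beta (11), plus even alpha (3) x even beta (10): 3*11 + 3*10 = 63.
That is 63 components of irreducible characters, and with the reducible (abelian) component the total is 64.

64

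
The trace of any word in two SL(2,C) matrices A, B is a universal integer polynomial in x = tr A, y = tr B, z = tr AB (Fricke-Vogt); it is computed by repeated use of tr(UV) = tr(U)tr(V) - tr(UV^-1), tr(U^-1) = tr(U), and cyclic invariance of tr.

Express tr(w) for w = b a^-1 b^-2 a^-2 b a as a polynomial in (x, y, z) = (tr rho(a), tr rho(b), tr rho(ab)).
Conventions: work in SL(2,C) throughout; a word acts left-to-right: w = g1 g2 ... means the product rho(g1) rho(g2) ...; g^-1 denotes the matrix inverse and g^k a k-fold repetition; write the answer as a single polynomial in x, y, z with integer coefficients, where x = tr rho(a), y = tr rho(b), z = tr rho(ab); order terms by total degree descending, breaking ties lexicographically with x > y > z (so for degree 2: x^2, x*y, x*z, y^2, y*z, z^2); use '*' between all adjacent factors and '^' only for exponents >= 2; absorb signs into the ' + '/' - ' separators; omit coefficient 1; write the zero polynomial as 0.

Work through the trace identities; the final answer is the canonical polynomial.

next, tr(a b a) = tr(a)*tr(b a) - tr(b) = x*z - y
and tr(b a b a) = tr(a b)*tr(a b) - tr(1) = z^2 - 2
tr(b a b) = tr(b)*tr(a b) - tr(a) = y*z - x
next, tr(a b a b a) = tr(a)*tr(b a b a) - tr(b a b) = x*z^2 - y*z - x
tr(a b a b a b) = tr(a b a b)*tr(a b) - tr(b a) = z^3 - 3*z
next, tr(b^-1 a b a b a) = tr(a b a b a)*tr(b) - tr(a b a b a b) = x*y*z^2 - y^2*z - z^3 - x*y + 3*z
and tr(b a b a^-1 b^-1 a) = tr(b^-1 a b a b)*tr(a) - tr(b^-1 a b a b a) = -x*y*z^2 + x^2*z + y^2*z + z^3 - 3*z
tr(a^-1 b a b a^-1 b^-1) = tr(b a b a^-1 b^-1)*tr(a) - tr(b a b a^-1 b^-1 a) = x*y*z^2 - x^2*z - y^2*z - z^3 + x*y + 3*z
tr(a^-2 b a b a^-1 b^-1) = tr(a^-1 b a b a^-1 b^-1)*tr(a) - tr(a^-1 b a b a^-1 b^-1 a) = x^2*y*z^2 - x^3*z - x*y^2*z - x*z^3 + x^2*y + 3*x*z - y
tr(b a b a^-1) = tr(b a b)*tr(a) - tr(b a b a) = x*y*z - x^2 - z^2 + 2
and tr(a^-2 b a b) = tr(b a b a^-1)*tr(a) - tr(b a b) = x^2*y*z - x^3 - x*z^2 - y*z + 3*x
next, tr(a^-2 b a b a^-1) = tr(a^-2 b a b)*tr(a) - tr(a^-2 b a b a) = x^3*y*z - x^4 - x^2*z^2 - 2*x*y*z + 4*x^2 + z^2 - 2
next, tr(b a^-1 b^-2 a^-2 b a) = tr(a^-2 b a b a^-1 b^-1)*tr(b) - tr(a^-2 b a b a^-1) = x^2*y^2*z^2 - 2*x^3*y*z - x*y^3*z - x*y*z^3 + x^4 + x^2*y^2 + x^2*z^2 + 5*x*y*z - 4*x^2 - y^2 - z^2 + 2

x^2*y^2*z^2 - 2*x^3*y*z - x*y^3*z - x*y*z^3 + x^4 + x^2*y^2 + x^2*z^2 + 5*x*y*z - 4*x^2 - y^2 - z^2 + 2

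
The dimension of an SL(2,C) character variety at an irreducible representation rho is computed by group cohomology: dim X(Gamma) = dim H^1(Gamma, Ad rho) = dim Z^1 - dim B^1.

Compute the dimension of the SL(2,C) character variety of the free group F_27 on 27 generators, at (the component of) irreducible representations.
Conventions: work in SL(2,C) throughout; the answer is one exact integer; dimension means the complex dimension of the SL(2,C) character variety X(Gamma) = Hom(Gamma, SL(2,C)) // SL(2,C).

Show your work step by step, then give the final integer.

78

The free group F_27: 27 generators, no relators.
So Z^1 = (sl_2)^27 in full: dim Z^1 = 81.
Irreducibility makes the coboundary map sl_2 -> Z^1 injective (trivial centralizer), so dim B^1 = 3.
Therefore dim X = 81 - 3 = 78.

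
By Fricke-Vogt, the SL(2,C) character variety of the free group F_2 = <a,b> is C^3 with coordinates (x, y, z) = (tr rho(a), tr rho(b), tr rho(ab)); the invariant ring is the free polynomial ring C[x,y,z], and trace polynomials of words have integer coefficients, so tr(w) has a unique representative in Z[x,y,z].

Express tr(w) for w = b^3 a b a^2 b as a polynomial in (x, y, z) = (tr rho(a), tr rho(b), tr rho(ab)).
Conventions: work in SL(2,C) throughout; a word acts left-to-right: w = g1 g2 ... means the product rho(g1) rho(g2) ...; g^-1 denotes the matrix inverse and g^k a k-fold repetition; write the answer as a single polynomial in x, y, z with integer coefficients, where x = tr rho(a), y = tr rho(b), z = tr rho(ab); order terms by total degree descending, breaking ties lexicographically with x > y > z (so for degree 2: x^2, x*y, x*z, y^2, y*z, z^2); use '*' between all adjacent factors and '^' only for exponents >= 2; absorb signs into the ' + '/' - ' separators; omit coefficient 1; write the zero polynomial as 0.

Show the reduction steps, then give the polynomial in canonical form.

x*y^3*z^2 - x^2*y^2*z - y^4*z - 2*x*y*z^2 + x^2*z + 3*y^2*z + x*y - z

tr(a b a b) = tr(a b)*tr(a b) - tr(1)  (split on a) = z^2 - 2
tr(a b a) = tr(a)*tr(b a) - tr(b)  (reduce the a square) = x*z - y
tr(b^2 a b a) = tr(b)*tr(a b a b) - tr(a b a)  (reduce the b square) = y*z^2 - x*z - y
tr(b a b) = tr(b)*tr(a b) - tr(a)  (reduce the b square) = y*z - x
tr(b^2 a b) = tr(b)*tr(b a b) - tr(b a)  (reduce the b square) = y^2*z - x*y - z
tr(b a b a^2 b) = tr(a)*tr(b^2 a b a) - tr(b^2 a b)  (reduce the a square) = x*y*z^2 - x^2*z - y^2*z + z
tr(b a b a^2) = tr(a)*tr(b a b a) - tr(b a b)  (reduce the a square) = x*z^2 - y*z - x
tr(a b a^2 b^3) = tr(b)*tr(b a b a^2 b) - tr(b a b a^2)  (reduce the b square) = x*y^2*z^2 - x^2*y*z - y^3*z - x*z^2 + 2*y*z + x
tr(b^3 a b a^2 b) = tr(b)*tr(a b a^2 b^3) - tr(a b a^2 b^2)  (reduce the b square) = x*y^3*z^2 - x^2*y^2*z - y^4*z - 2*x*y*z^2 + x^2*z + 3*y^2*z + x*y - z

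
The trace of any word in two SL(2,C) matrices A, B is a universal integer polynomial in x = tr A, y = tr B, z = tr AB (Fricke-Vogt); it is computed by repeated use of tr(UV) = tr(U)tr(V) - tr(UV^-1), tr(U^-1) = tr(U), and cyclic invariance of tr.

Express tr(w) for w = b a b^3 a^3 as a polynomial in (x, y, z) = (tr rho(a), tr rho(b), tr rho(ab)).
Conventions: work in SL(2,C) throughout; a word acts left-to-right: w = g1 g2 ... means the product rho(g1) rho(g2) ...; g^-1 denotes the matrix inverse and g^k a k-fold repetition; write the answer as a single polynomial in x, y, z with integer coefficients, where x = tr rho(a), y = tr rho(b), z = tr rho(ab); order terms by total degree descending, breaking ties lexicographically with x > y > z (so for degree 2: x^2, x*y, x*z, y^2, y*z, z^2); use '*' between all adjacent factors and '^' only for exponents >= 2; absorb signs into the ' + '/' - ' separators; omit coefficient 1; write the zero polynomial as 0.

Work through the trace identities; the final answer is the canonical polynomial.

and tr(a b a b) = tr(a b)*tr(a b) - tr(1) = z^2 - 2
next, tr(a b a) = tr(a)*tr(b a) - tr(b) = x*z - y
next, tr(a b a b^2) = tr(b)*tr(a b a b) - tr(a b a) = y*z^2 - x*z - y
tr(b a b^3 a) = tr(b)*tr(a b a b^2) - tr(a b a b) = y^2*z^2 - x*y*z - y^2 - z^2 + 2
tr(a b^2) = tr(b)*tr(a b) - tr(a) = y*z - x
tr(a b^3) = tr(b)*tr(a b^2) - tr(a b) = y^2*z - x*y - z
and tr(b a b^3) = tr(b)*tr(a b^3) - tr(a b^2) = y^3*z - x*y^2 - 2*y*z + x
next, tr(a b a b^3 a) = tr(a)*tr(b a b^3 a) - tr(b a b^3) = x*y^2*z^2 - x^2*y*z - y^3*z - x*z^2 + 2*y*z + x
tr(b a b^3 a^3) = tr(a)*tr(a b a b^3 a) - tr(a b a b^3) = x^2*y^2*z^2 - x^3*y*z - x*y^3*z - x^2*z^2 - y^2*z^2 + 3*x*y*z + x^2 + y^2 + z^2 - 2

x^2*y^2*z^2 - x^3*y*z - x*y^3*z - x^2*z^2 - y^2*z^2 + 3*x*y*z + x^2 + y^2 + z^2 - 2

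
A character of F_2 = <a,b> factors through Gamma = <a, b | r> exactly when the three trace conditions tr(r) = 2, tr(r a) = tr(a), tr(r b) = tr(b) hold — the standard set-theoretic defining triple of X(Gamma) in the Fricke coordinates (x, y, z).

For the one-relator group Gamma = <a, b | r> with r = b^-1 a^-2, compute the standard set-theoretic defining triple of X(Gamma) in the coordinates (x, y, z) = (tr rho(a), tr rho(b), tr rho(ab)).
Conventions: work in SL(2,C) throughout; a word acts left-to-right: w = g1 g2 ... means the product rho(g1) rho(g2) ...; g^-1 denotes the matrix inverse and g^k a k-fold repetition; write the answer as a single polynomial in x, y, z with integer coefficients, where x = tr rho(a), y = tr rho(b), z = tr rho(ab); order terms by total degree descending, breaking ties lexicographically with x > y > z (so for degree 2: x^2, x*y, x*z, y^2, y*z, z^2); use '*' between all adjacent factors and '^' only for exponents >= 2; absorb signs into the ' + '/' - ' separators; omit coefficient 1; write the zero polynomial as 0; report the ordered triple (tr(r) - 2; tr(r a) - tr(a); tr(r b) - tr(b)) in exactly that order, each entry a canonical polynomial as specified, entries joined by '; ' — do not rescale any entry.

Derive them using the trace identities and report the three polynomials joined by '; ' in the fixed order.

x*z - y - 2; -x + z; x^2 - y - 2

reduce: trace(b^-1) = trace(b) = y
trace(b^-1 a) = trace(a) * trace(b) - trace(a b) = x*y - z
trace(b^-1 a^-1) = trace(b^-1) * trace(a) - trace(b^-1 a) = z
trace(b^-1 a^-2) = trace(b^-1 a^-1) * trace(a) - trace(b^-1) = x*z - y
trace(a^-2) = trace(a^-1) * trace(a) - trace(1)  (eliminate a^-1) = x^2 - 2
assemble the triple (trace(r) - 2; trace(r a) - x; trace(r b) - y)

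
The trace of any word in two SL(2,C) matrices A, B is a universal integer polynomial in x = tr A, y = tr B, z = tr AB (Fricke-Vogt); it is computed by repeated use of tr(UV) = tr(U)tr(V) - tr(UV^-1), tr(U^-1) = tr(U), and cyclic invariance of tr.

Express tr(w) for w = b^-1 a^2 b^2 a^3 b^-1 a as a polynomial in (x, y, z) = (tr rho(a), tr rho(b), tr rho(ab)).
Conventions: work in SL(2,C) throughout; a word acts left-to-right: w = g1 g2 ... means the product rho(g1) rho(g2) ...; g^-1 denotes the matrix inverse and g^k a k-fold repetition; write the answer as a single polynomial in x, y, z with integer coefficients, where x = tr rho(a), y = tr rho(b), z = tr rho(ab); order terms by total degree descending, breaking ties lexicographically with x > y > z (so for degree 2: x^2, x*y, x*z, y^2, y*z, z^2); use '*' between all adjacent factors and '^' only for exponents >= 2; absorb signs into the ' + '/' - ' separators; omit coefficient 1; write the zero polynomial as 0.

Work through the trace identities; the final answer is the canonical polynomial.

and tr(a b a) = tr(a) * tr(b a) - tr(b)  (reduce the a square) = x*z - y
and tr(a^3 b) = tr(a) * tr(a b a) - tr(a b)  (reduce the a square) = x^2*z - x*y - z
next, tr(a^2) = tr(a) * tr(a) - tr(1)  (reduce the a square) = x^2 - 2
and tr(a^3) = tr(a) * tr(a^2) - tr(a)  (reduce the a square) = x^3 - 3*x
tr(a b^2 a^2) = tr(b) * tr(a^3 b) - tr(a^3)  (reduce the b square) = x^2*y*z - x^3 - x*y^2 - y*z + 3*x
tr(a b^2 a) = tr(b) * tr(a^2 b) - tr(a^2)  (reduce the b square) = x*y*z - x^2 - y^2 + 2
tr(a b^2 a^3) = tr(a) * tr(a b^2 a^2) - tr(a b^2 a)  (reduce the a square) = x^3*y*z - x^4 - x^2*y^2 - 2*x*y*z + 4*x^2 + y^2 - 2
next, tr(a^2 b^2 a^3) = tr(a) * tr(a b^2 a^3) - tr(a b^2 a^2)  (reduce the a square) = x^4*y*z - x^5 - x^3*y^2 - 3*x^2*y*z + 5*x^3 + 2*x*y^2 + y*z - 5*x
next, tr(a^2 b^2 a^4) = tr(a) * tr(a^2 b^2 a^3) - tr(a^2 b^2 a^2)  (reduce the a square) = x^5*y*z - x^6 - x^4*y^2 - 4*x^3*y*z + 6*x^4 + 3*x^2*y^2 + 3*x*y*z - 9*x^2 - y^2 + 2
next, tr(b a b a) = tr(a b) * tr(a b) - tr(1)  (split on a) = z^2 - 2
tr(b a b) = tr(b) * tr(a b) - tr(a)  (reduce the b square) = y*z - x
and tr(a^2 b a b) = tr(a) * tr(b a b a) - tr(b a b)  (reduce the a square) = x*z^2 - y*z - x
tr(b^2 a^2 b a) = tr(b) * tr(a^2 b a b) - tr(a^2 b a)  (reduce the b square) = x*y*z^2 - x^2*z - y^2*z + z
and tr(b^2 a^2 b) = tr(b) * tr(a^2 b^2) - tr(a^2 b)  (reduce the b square) = x*y^2*z - x^2*y - y^3 - x*z + 3*y
next, tr(b a^2 b^2 a^2) = tr(a) * tr(b^2 a^2 b a) - tr(b^2 a^2 b)  (reduce the a square) = x^2*y*z^2 - x^3*z - 2*x*y^2*z + x^2*y + y^3 + 2*x*z - 3*y
tr(b a^2 b^2 a) = tr(b) * tr(a b a^2 b) - tr(a b a^2)  (reduce the b square) = x*y*z^2 - x^2*z - y^2*z + z
next, tr(b a^2 b^2 a^3) = tr(a) * tr(b a^2 b^2 a^2) - tr(b a^2 b^2 a)  (reduce the a square) = x^3*y*z^2 - x^4*z - 2*x^2*y^2*z + x^3*y + x*y^3 - x*y*z^2 + 3*x^2*z + y^2*z - 3*x*y - z
and tr(a^2 b^2 a^4 b) = tr(a) * tr(b a^2 b^2 a^3) - tr(b a^2 b^2 a^2)  (reduce the a square) = x^4*y*z^2 - x^5*z - 2*x^3*y^2*z + x^4*y + x^2*y^3 - 2*x^2*y*z^2 + 4*x^3*z + 3*x*y^2*z - 4*x^2*y - y^3 - 3*x*z + 3*y
tr(a b^-1 a^2 b^2 a^3) = tr(a^2 b^2 a^4) * tr(b) - tr(a^2 b^2 a^4 b)  (eliminate b^-1) = x^5*y^2*z - x^6*y - x^4*y^3 - x^4*y*z^2 + x^5*z - 2*x^3*y^2*z + 5*x^4*y + 2*x^2*y^3 + 2*x^2*y*z^2 - 4*x^3*z - 5*x^2*y + 3*x*z - y
tr(b a^3 b a) = tr(a) * tr(a b a b a) - tr(a b a b)  (reduce the a square) = x^2*z^2 - x*y*z - x^2 - z^2 + 2
tr(a^2 b a^3 b) = tr(a) * tr(b a^3 b a) - tr(b a^3 b)  (reduce the a square) = x^3*z^2 - 2*x^2*y*z + x*y^2 - x*z^2 + y*z - x
tr(a b a^3) = tr(a) * tr(a^2 b a) - tr(a^2 b)  (reduce the a square) = x^3*z - x^2*y - 2*x*z + y
tr(a^2 b a^3) = tr(a) * tr(a b a^3) - tr(a b a^2)  (reduce the a square) = x^4*z - x^3*y - 3*x^2*z + 2*x*y + z
tr(b a^3 b^2 a^2) = tr(b) * tr(a^2 b a^3 b) - tr(a^2 b a^3)  (reduce the b square) = x^3*y*z^2 - x^4*z - 2*x^2*y^2*z + x^3*y + x*y^3 - x*y*z^2 + 3*x^2*z + y^2*z - 3*x*y - z
next, tr(b^2 a b a) = tr(b) * tr(a b a b) - tr(a b a)  (reduce the b square) = y*z^2 - x*z - y
tr(b a^3 b^2 a) = tr(a) * tr(b^2 a b a^2) - tr(b^2 a b a)  (reduce the a square) = x^2*y*z^2 - x^3*z - x*y^2*z - y*z^2 + 2*x*z + y
tr(a^2 b^2 a^3 b a) = tr(a) * tr(b a^3 b^2 a^2) - tr(b a^3 b^2 a)  (reduce the a square) = x^4*y*z^2 - x^5*z - 2*x^3*y^2*z + x^4*y + x^2*y^3 - 2*x^2*y*z^2 + 4*x^3*z + 2*x*y^2*z - 3*x^2*y + y*z^2 - 3*x*z - y
and tr(b a b a b a) = tr(a b) * tr(a b a b) - tr(a^-1 b^-1)  (split on a) = z^3 - 3*z
tr(a^2 b a b a b) = tr(a) * tr(b a b a b a) - tr(b a b a b)  (reduce the a square) = x*z^3 - y*z^2 - 2*x*z + y
tr(b^2 a^2 b a b a) = tr(b) * tr(a^2 b a b a b) - tr(a^2 b a b a)  (reduce the b square) = x*y*z^3 - x^2*z^2 - y^2*z^2 - x*y*z + x^2 + y^2 + z^2 - 2
tr(b^2 a^2 b a b) = tr(b) * tr(a^2 b a b^2) - tr(a^2 b a b)  (reduce the b square) = x*y^2*z^2 - x^2*y*z - y^3*z - x*z^2 + 2*y*z + x
and tr(b a b a^2 b^2 a^2) = tr(a) * tr(b^2 a^2 b a b a) - tr(b^2 a^2 b a b)  (reduce the a square) = x^2*y*z^3 - x^3*z^2 - 2*x*y^2*z^2 + y^3*z + x^3 + x*y^2 + 2*x*z^2 - 2*y*z - 3*x
next, tr(b a b a^2 b^2 a) = tr(b) * tr(a b a b a^2 b) - tr(a b a b a^2)  (reduce the b square) = x*y*z^3 - x^2*z^2 - y^2*z^2 - x*y*z + x^2 + y^2 + z^2 - 2
tr(a^2 b^2 a^3 b a b) = tr(a) * tr(b a b a^2 b^2 a^2) - tr(b a b a^2 b^2 a)  (reduce the a square) = x^3*y*z^3 - x^4*z^2 - 2*x^2*y^2*z^2 + x*y^3*z - x*y*z^3 + x^4 + x^2*y^2 + 3*x^2*z^2 + y^2*z^2 - x*y*z - 4*x^2 - y^2 - z^2 + 2
tr(a b^-1 a^2 b^2 a^3 b) = tr(a^2 b^2 a^3 b a) * tr(b) - tr(a^2 b^2 a^3 b a b)  (eliminate b^-1) = x^4*y^2*z^2 - x^5*y*z - 2*x^3*y^3*z - x^3*y*z^3 + x^4*y^2 + x^4*z^2 + x^2*y^4 + 4*x^3*y*z + x*y^3*z + x*y*z^3 - x^4 - 4*x^2*y^2 - 3*x^2*z^2 - 2*x*y*z + 4*x^2 + z^2 - 2
and tr(b^-1 a^2 b^2 a^3 b^-1 a) = tr(a b^-1 a^2 b^2 a^3) * tr(b) - tr(a b^-1 a^2 b^2 a^3 b)  (eliminate b^-1) = x^5*y^3*z - x^6*y^2 - x^4*y^4 - 2*x^4*y^2*z^2 + 2*x^5*y*z + x^3*y*z^3 + 4*x^4*y^2 - x^4*z^2 + x^2*y^4 + 2*x^2*y^2*z^2 - 8*x^3*y*z - x*y^3*z - x*y*z^3 + x^4 - x^2*y^2 + 3*x^2*z^2 + 5*x*y*z - 4*x^2 - y^2 - z^2 + 2

x^5*y^3*z - x^6*y^2 - x^4*y^4 - 2*x^4*y^2*z^2 + 2*x^5*y*z + x^3*y*z^3 + 4*x^4*y^2 - x^4*z^2 + x^2*y^4 + 2*x^2*y^2*z^2 - 8*x^3*y*z - x*y^3*z - x*y*z^3 + x^4 - x^2*y^2 + 3*x^2*z^2 + 5*x*y*z - 4*x^2 - y^2 - z^2 + 2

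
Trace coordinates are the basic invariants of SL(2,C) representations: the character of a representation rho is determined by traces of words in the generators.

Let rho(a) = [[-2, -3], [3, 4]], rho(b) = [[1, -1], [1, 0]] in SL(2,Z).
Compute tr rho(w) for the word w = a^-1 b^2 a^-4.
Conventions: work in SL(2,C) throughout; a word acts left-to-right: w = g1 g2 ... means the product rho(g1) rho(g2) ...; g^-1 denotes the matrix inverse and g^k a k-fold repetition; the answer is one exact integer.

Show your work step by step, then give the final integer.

rho(a^-1) = [[4, 3], [-3, -2]]
... * rho(b) = [[1, -1], [1, 0]]  ->  [[7, -4], [-5, 3]]
... * rho(b) = [[1, -1], [1, 0]]  ->  [[3, -7], [-2, 5]]
... * rho(a^-1) = [[4, 3], [-3, -2]]  ->  [[33, 23], [-23, -16]]
... * rho(a^-1) = [[4, 3], [-3, -2]]  ->  [[63, 53], [-44, -37]]
... * rho(a^-1) = [[4, 3], [-3, -2]]  ->  [[93, 83], [-65, -58]]
... * rho(a^-1) = [[4, 3], [-3, -2]]  ->  [[123, 113], [-86, -79]]
tr = 123 + -79 = 44

44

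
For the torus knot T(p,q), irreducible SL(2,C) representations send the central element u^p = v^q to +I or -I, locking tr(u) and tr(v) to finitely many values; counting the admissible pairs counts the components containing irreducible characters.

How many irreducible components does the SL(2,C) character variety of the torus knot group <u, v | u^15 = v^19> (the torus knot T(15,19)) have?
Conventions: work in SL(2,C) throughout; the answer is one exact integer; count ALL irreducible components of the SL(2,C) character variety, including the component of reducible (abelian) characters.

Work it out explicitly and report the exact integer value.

127

Gamma = < u, v | u^15 = v^19 > (torus knot T(15,19)); the central element u^15 = v^19 acts as +I or -I in any irreducible SL(2,C) representation.
So on each irreducible component the traces are pinned: tr(u) = 2*cos(pi*alpha/15) with 1 <= alpha <= 14, tr(v) = 2*cos(pi*beta/19) with 1 <= beta <= 18.
u^15 = (-1)^alpha I and v^19 = (-1)^beta I must agree, so alpha and beta have equal parity.
count pairs: odd alpha (7 choices) x odd beta (9), plus even alpha (7) x even beta (9): 7*9 + 7*9 = 126.
Total: 126 irreducible-character components + 1 reducible (abelian) component = 127.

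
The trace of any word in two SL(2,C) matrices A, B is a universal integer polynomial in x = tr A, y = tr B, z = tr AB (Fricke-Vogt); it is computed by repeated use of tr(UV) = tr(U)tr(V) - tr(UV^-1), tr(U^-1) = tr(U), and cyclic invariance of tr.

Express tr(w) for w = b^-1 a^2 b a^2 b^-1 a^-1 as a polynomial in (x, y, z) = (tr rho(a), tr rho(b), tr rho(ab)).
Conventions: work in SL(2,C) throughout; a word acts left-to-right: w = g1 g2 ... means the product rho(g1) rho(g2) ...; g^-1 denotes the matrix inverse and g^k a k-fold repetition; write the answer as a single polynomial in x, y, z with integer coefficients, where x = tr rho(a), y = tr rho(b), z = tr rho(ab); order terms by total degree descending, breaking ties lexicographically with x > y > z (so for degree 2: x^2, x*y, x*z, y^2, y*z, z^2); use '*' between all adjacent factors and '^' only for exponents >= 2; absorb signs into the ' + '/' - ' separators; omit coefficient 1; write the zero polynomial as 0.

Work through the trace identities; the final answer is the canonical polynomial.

x^3*y*z^2 - x^4*z - x^2*y^2*z - x^2*z^3 + x^3*y + 3*x^2*z - 2*x*y + z

trace(b a^2) = trace(a) * trace(b a) - trace(b)  (reduce the a square) = x*z - y
trace(a^2 b a) = trace(a) * trace(b a^2) - trace(b a)  (reduce the a square) = x^2*z - x*y - z
trace(a^2 b a^2) = trace(a) * trace(a^2 b a) - trace(a^2 b)  (reduce the a square) = x^3*z - x^2*y - 2*x*z + y
trace(b a b a) = trace(a b) * trace(a b) - trace(1)  (split on a) = z^2 - 2
trace(b a b) = trace(b) * trace(a b) - trace(a)  (reduce the b square) = y*z - x
trace(b a^2 b a) = trace(a) * trace(b a b a) - trace(b a b)  (reduce the a square) = x*z^2 - y*z - x
trace(b^2) = trace(b) * trace(b) - trace(1)  (reduce the b square) = y^2 - 2
trace(b a^2 b) = trace(a) * trace(b^2 a) - trace(b^2)  (reduce the a square) = x*y*z - x^2 - y^2 + 2
trace(a^2 b a^2 b) = trace(a) * trace(b a^2 b a) - trace(b a^2 b)  (reduce the a square) = x^2*z^2 - 2*x*y*z + y^2 - 2
trace(a^2 b a^2 b^-1) = trace(a^2 b a^2) * trace(b) - trace(a^2 b a^2 b)  (eliminate b^-1) = x^3*y*z - x^2*y^2 - x^2*z^2 + 2
trace(b^-1 a^2 b a^2 b^-1) = trace(a^2 b a^2 b^-1) * trace(b) - trace(a^2 b a^2)  (eliminate b^-1) = x^3*y^2*z - x^2*y^3 - x^2*y*z^2 - x^3*z + x^2*y + 2*x*z + y
trace(a^3 b a^2) = trace(a) * trace(a^2 b a^2) - trace(a^2 b a)  (reduce the a square) = x^4*z - x^3*y - 3*x^2*z + 2*x*y + z
trace(a^3 b a^2 b) = trace(a) * trace(a b a^2 b a) - trace(a b a^2 b)  (reduce the a square) = x^3*z^2 - 2*x^2*y*z + x*y^2 - x*z^2 + y*z - x
trace(a^2 b a^2 b^-1 a) = trace(a^3 b a^2) * trace(b) - trace(a^3 b a^2 b)  (eliminate b^-1) = x^4*y*z - x^3*y^2 - x^3*z^2 - x^2*y*z + x*y^2 + x*z^2 + x
trace(b a b a b a) = trace(b a b a) * trace(b a) - trace(a b)  (split on b) = z^3 - 3*z
trace(b a b a b) = trace(b) * trace(a b a b) - trace(a b a)  (reduce the b square) = y*z^2 - x*z - y
trace(b a b a^2 b a) = trace(a) * trace(b a b a b a) - trace(b a b a b)  (reduce the a square) = x*z^3 - y*z^2 - 2*x*z + y
trace(b^2 a b) = trace(b) * trace(a b^2) - trace(a b)  (reduce the b square) = y^2*z - x*y - z
trace(b a b a^2 b) = trace(a) * trace(b^2 a b a) - trace(b^2 a b)  (reduce the a square) = x*y*z^2 - x^2*z - y^2*z + z
trace(a b a^2 b a^2 b) = trace(a) * trace(b a b a^2 b a) - trace(b a b a^2 b)  (reduce the a square) = x^2*z^3 - 2*x*y*z^2 - x^2*z + y^2*z + x*y - z
trace(a^2 b a^2 b^-1 a b) = trace(a b a^2 b a^2) * trace(b) - trace(a b a^2 b a^2 b)  (eliminate b^-1) = x^3*y*z^2 - 2*x^2*y^2*z - x^2*z^3 + x*y^3 + x*y*z^2 + x^2*z - 2*x*y + z
trace(b^-1 a^2 b a^2 b^-1 a) = trace(a^2 b a^2 b^-1 a) * trace(b) - trace(a^2 b a^2 b^-1 a b)  (eliminate b^-1) = x^4*y^2*z - x^3*y^3 - 2*x^3*y*z^2 + x^2*y^2*z + x^2*z^3 - x^2*z + 3*x*y - z
trace(b^-1 a^2 b a^2 b^-1 a^-1) = trace(b^-1 a^2 b a^2 b^-1) * trace(a) - trace(b^-1 a^2 b a^2 b^-1 a)  (eliminate a^-1) = x^3*y*z^2 - x^4*z - x^2*y^2*z - x^2*z^3 + x^3*y + 3*x^2*z - 2*x*y + z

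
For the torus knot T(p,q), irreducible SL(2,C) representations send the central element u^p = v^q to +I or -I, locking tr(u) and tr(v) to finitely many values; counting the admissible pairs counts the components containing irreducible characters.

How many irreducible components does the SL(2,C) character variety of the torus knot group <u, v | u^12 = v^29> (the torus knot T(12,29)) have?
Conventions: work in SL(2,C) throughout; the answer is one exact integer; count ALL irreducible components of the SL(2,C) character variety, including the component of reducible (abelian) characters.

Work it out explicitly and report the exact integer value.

Gamma = < u, v | u^12 = v^29 > (torus knot T(12,29)); the central element u^12 = v^29 acts as +I or -I in any irreducible SL(2,C) representation.
So on each irreducible component the traces are pinned: tr(u) = 2*cos(pi*alpha/12) with 1 <= alpha <= 11, tr(v) = 2*cos(pi*beta/29) with 1 <= beta <= 28.
u^12 = (-1)^alpha I and v^29 = (-1)^beta I must agree, so alpha and beta have equal parity.
Counting: 6 odd alphas x 14 odd betas + 5 even alphas x 14 even betas = 84 + 70 = 154.
Total: 154 irreducible-character components + 1 reducible (abelian) component = 155.

155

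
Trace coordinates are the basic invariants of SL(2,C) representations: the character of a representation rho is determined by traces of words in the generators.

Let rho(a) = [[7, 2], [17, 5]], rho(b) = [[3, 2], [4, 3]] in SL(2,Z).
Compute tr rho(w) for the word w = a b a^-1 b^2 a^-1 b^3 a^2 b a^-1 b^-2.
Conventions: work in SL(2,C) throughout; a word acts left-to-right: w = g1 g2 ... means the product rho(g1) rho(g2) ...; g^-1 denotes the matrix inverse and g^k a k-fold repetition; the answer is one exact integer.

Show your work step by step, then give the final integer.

47349895494

rho(a) = [[7, 2], [17, 5]]
... * rho(b) = [[3, 2], [4, 3]]  ->  [[29, 20], [71, 49]]
... * rho(a^-1) = [[5, -2], [-17, 7]]  ->  [[-195, 82], [-478, 201]]
... * rho(b) = [[3, 2], [4, 3]]  ->  [[-257, -144], [-630, -353]]
... * rho(b) = [[3, 2], [4, 3]]  ->  [[-1347, -946], [-3302, -2319]]
... * rho(a^-1) = [[5, -2], [-17, 7]]  ->  [[9347, -3928], [22913, -9629]]
... * rho(b) = [[3, 2], [4, 3]]  ->  [[12329, 6910], [30223, 16939]]
... * rho(b) = [[3, 2], [4, 3]]  ->  [[64627, 45388], [158425, 111263]]
... * rho(b) = [[3, 2], [4, 3]]  ->  [[375433, 265418], [920327, 650639]]
... * rho(a) = [[7, 2], [17, 5]]  ->  [[7140137, 2077956], [17503152, 5093849]]
... * rho(a) = [[7, 2], [17, 5]]  ->  [[85306211, 24670054], [209117497, 60475549]]
... * rho(b) = [[3, 2], [4, 3]]  ->  [[354598849, 244622584], [869254687, 599661641]]
... * rho(a^-1) = [[5, -2], [-17, 7]]  ->  [[-2385589683, 1003160390], [-5847974462, 2459122113]]
... * rho(b^-1) = [[3, -2], [-4, 3]]  ->  [[-11169410609, 7780660536], [-27380411838, 19073315263]]
... * rho(b^-1) = [[3, -2], [-4, 3]]  ->  [[-64630873971, 45680802826], [-158434496566, 111980769465]]
tr = -64630873971 + 111980769465 = 47349895494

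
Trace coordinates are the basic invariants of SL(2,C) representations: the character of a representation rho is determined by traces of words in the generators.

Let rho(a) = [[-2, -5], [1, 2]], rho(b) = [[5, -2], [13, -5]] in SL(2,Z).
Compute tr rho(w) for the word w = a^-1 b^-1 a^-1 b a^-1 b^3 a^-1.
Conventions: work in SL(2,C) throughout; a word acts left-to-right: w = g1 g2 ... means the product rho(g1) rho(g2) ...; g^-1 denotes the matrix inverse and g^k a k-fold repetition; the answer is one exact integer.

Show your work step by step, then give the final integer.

rho(a^-1) = [[2, 5], [-1, -2]]
... * rho(b^-1) = [[-5, 2], [-13, 5]]  ->  [[-75, 29], [31, -12]]
... * rho(a^-1) = [[2, 5], [-1, -2]]  ->  [[-179, -433], [74, 179]]
... * rho(b) = [[5, -2], [13, -5]]  ->  [[-6524, 2523], [2697, -1043]]
... * rho(a^-1) = [[2, 5], [-1, -2]]  ->  [[-15571, -37666], [6437, 15571]]
... * rho(b) = [[5, -2], [13, -5]]  ->  [[-567513, 219472], [234608, -90729]]
... * rho(b) = [[5, -2], [13, -5]]  ->  [[15571, 37666], [-6437, -15571]]
... * rho(b) = [[5, -2], [13, -5]]  ->  [[567513, -219472], [-234608, 90729]]
... * rho(a^-1) = [[2, 5], [-1, -2]]  ->  [[1354498, 3276509], [-559945, -1354498]]
tr = 1354498 + -1354498 = 0

0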